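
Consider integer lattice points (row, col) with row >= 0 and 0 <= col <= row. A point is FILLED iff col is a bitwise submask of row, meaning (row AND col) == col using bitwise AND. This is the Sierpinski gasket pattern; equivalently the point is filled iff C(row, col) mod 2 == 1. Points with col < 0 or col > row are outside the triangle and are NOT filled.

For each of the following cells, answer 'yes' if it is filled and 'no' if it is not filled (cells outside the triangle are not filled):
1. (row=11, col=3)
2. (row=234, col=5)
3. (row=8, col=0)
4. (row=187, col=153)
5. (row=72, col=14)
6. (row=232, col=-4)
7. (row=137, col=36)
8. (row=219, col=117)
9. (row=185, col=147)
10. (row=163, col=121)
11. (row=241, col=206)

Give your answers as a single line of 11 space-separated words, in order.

(11,3): row=0b1011, col=0b11, row AND col = 0b11 = 3; 3 == 3 -> filled
(234,5): row=0b11101010, col=0b101, row AND col = 0b0 = 0; 0 != 5 -> empty
(8,0): row=0b1000, col=0b0, row AND col = 0b0 = 0; 0 == 0 -> filled
(187,153): row=0b10111011, col=0b10011001, row AND col = 0b10011001 = 153; 153 == 153 -> filled
(72,14): row=0b1001000, col=0b1110, row AND col = 0b1000 = 8; 8 != 14 -> empty
(232,-4): col outside [0, 232] -> not filled
(137,36): row=0b10001001, col=0b100100, row AND col = 0b0 = 0; 0 != 36 -> empty
(219,117): row=0b11011011, col=0b1110101, row AND col = 0b1010001 = 81; 81 != 117 -> empty
(185,147): row=0b10111001, col=0b10010011, row AND col = 0b10010001 = 145; 145 != 147 -> empty
(163,121): row=0b10100011, col=0b1111001, row AND col = 0b100001 = 33; 33 != 121 -> empty
(241,206): row=0b11110001, col=0b11001110, row AND col = 0b11000000 = 192; 192 != 206 -> empty

Answer: yes no yes yes no no no no no no no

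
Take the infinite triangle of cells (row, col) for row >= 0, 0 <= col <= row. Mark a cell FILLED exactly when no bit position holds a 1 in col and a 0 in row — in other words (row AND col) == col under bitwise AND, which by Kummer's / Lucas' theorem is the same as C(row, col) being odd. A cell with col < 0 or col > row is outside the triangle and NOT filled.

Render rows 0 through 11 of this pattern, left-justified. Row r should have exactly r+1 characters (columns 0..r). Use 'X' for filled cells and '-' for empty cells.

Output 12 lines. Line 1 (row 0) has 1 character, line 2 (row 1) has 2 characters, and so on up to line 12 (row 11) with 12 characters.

Answer: X
XX
X-X
XXXX
X---X
XX--XX
X-X-X-X
XXXXXXXX
X-------X
XX------XX
X-X-----X-X
XXXX----XXXX

Derivation:
r0=0: X
r1=1: XX
r2=10: X-X
r3=11: XXXX
r4=100: X---X
r5=101: XX--XX
r6=110: X-X-X-X
r7=111: XXXXXXXX
r8=1000: X-------X
r9=1001: XX------XX
r10=1010: X-X-----X-X
r11=1011: XXXX----XXXX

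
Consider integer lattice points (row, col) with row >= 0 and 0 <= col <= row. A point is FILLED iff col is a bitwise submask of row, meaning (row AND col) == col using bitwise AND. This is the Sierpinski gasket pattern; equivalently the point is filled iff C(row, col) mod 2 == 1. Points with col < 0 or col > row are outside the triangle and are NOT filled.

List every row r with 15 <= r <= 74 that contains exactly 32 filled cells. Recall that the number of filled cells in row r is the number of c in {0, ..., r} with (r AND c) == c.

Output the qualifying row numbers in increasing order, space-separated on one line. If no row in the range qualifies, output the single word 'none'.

Row r has 2^popcount(r) filled cells, so we need popcount(r) = log2(32) = 5.
Scan r = 15..74 and keep those with exactly 5 one-bits:
r=15=1111 popcount=4 -> skip
r=16=10000 popcount=1 -> skip
r=17=10001 popcount=2 -> skip
r=18=10010 popcount=2 -> skip
r=19=10011 popcount=3 -> skip
r=20=10100 popcount=2 -> skip
r=21=10101 popcount=3 -> skip
r=22=10110 popcount=3 -> skip
r=23=10111 popcount=4 -> skip
r=24=11000 popcount=2 -> skip
r=25=11001 popcount=3 -> skip
r=26=11010 popcount=3 -> skip
r=27=11011 popcount=4 -> skip
r=28=11100 popcount=3 -> skip
r=29=11101 popcount=4 -> skip
r=30=11110 popcount=4 -> skip
r=31=11111 popcount=5 -> KEEP
r=32=100000 popcount=1 -> skip
r=33=100001 popcount=2 -> skip
r=34=100010 popcount=2 -> skip
r=35=100011 popcount=3 -> skip
r=36=100100 popcount=2 -> skip
r=37=100101 popcount=3 -> skip
r=38=100110 popcount=3 -> skip
r=39=100111 popcount=4 -> skip
r=40=101000 popcount=2 -> skip
r=41=101001 popcount=3 -> skip
r=42=101010 popcount=3 -> skip
r=43=101011 popcount=4 -> skip
r=44=101100 popcount=3 -> skip
r=45=101101 popcount=4 -> skip
r=46=101110 popcount=4 -> skip
r=47=101111 popcount=5 -> KEEP
r=48=110000 popcount=2 -> skip
r=49=110001 popcount=3 -> skip
r=50=110010 popcount=3 -> skip
r=51=110011 popcount=4 -> skip
r=52=110100 popcount=3 -> skip
r=53=110101 popcount=4 -> skip
r=54=110110 popcount=4 -> skip
r=55=110111 popcount=5 -> KEEP
r=56=111000 popcount=3 -> skip
r=57=111001 popcount=4 -> skip
r=58=111010 popcount=4 -> skip
r=59=111011 popcount=5 -> KEEP
r=60=111100 popcount=4 -> skip
r=61=111101 popcount=5 -> KEEP
r=62=111110 popcount=5 -> KEEP
r=63=111111 popcount=6 -> skip
r=64=1000000 popcount=1 -> skip
r=65=1000001 popcount=2 -> skip
r=66=1000010 popcount=2 -> skip
r=67=1000011 popcount=3 -> skip
r=68=1000100 popcount=2 -> skip
r=69=1000101 popcount=3 -> skip
r=70=1000110 popcount=3 -> skip
r=71=1000111 popcount=4 -> skip
r=72=1001000 popcount=2 -> skip
r=73=1001001 popcount=3 -> skip
r=74=1001010 popcount=3 -> skip
Kept rows: 31 47 55 59 61 62

Answer: 31 47 55 59 61 62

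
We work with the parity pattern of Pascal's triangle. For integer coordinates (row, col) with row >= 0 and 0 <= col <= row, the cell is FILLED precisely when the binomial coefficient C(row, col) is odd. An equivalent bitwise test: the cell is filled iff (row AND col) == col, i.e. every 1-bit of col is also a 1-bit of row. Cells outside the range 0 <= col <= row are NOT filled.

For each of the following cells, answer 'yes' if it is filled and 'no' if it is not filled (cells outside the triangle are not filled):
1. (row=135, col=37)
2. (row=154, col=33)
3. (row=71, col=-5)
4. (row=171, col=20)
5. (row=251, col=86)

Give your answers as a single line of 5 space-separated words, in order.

Answer: no no no no no

Derivation:
(135,37): row=0b10000111, col=0b100101, row AND col = 0b101 = 5; 5 != 37 -> empty
(154,33): row=0b10011010, col=0b100001, row AND col = 0b0 = 0; 0 != 33 -> empty
(71,-5): col outside [0, 71] -> not filled
(171,20): row=0b10101011, col=0b10100, row AND col = 0b0 = 0; 0 != 20 -> empty
(251,86): row=0b11111011, col=0b1010110, row AND col = 0b1010010 = 82; 82 != 86 -> empty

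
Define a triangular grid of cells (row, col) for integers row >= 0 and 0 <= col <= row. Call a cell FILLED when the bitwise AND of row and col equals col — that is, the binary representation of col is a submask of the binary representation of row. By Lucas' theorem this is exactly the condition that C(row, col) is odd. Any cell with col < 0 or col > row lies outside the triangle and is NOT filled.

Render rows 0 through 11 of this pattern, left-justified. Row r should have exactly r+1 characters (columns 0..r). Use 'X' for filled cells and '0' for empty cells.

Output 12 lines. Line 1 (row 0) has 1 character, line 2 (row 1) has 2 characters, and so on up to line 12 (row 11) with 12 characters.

r0=0: X
r1=1: XX
r2=10: X0X
r3=11: XXXX
r4=100: X000X
r5=101: XX00XX
r6=110: X0X0X0X
r7=111: XXXXXXXX
r8=1000: X0000000X
r9=1001: XX000000XX
r10=1010: X0X00000X0X
r11=1011: XXXX0000XXXX

Answer: X
XX
X0X
XXXX
X000X
XX00XX
X0X0X0X
XXXXXXXX
X0000000X
XX000000XX
X0X00000X0X
XXXX0000XXXX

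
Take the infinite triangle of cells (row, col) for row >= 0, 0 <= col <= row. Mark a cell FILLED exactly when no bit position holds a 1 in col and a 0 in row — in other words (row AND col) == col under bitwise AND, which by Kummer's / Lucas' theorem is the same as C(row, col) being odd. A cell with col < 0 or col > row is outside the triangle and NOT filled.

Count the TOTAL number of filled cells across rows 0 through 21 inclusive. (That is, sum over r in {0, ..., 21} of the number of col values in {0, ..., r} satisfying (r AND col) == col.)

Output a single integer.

r0=0 pc0: +1 =1
r1=1 pc1: +2 =3
r2=10 pc1: +2 =5
r3=11 pc2: +4 =9
r4=100 pc1: +2 =11
r5=101 pc2: +4 =15
r6=110 pc2: +4 =19
r7=111 pc3: +8 =27
r8=1000 pc1: +2 =29
r9=1001 pc2: +4 =33
r10=1010 pc2: +4 =37
r11=1011 pc3: +8 =45
r12=1100 pc2: +4 =49
r13=1101 pc3: +8 =57
r14=1110 pc3: +8 =65
r15=1111 pc4: +16 =81
r16=10000 pc1: +2 =83
r17=10001 pc2: +4 =87
r18=10010 pc2: +4 =91
r19=10011 pc3: +8 =99
r20=10100 pc2: +4 =103
r21=10101 pc3: +8 =111

Answer: 111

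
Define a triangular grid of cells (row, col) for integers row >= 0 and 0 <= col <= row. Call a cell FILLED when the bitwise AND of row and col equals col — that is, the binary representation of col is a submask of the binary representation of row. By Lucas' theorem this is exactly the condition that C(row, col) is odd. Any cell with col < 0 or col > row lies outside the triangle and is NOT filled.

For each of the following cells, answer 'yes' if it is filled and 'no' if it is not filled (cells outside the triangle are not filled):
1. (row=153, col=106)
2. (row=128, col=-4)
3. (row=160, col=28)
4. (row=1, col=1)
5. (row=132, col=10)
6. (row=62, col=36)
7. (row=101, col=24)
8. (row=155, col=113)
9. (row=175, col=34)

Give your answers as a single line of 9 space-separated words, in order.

Answer: no no no yes no yes no no yes

Derivation:
(153,106): row=0b10011001, col=0b1101010, row AND col = 0b1000 = 8; 8 != 106 -> empty
(128,-4): col outside [0, 128] -> not filled
(160,28): row=0b10100000, col=0b11100, row AND col = 0b0 = 0; 0 != 28 -> empty
(1,1): row=0b1, col=0b1, row AND col = 0b1 = 1; 1 == 1 -> filled
(132,10): row=0b10000100, col=0b1010, row AND col = 0b0 = 0; 0 != 10 -> empty
(62,36): row=0b111110, col=0b100100, row AND col = 0b100100 = 36; 36 == 36 -> filled
(101,24): row=0b1100101, col=0b11000, row AND col = 0b0 = 0; 0 != 24 -> empty
(155,113): row=0b10011011, col=0b1110001, row AND col = 0b10001 = 17; 17 != 113 -> empty
(175,34): row=0b10101111, col=0b100010, row AND col = 0b100010 = 34; 34 == 34 -> filled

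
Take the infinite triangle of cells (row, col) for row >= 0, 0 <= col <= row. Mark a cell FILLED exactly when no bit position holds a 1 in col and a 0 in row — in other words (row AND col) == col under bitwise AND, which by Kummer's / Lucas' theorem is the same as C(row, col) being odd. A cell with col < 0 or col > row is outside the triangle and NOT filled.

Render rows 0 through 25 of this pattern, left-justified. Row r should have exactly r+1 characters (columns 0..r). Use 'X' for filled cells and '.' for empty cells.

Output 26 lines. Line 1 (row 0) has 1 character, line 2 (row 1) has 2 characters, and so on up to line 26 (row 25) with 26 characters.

r0=0: X
r1=1: XX
r2=10: X.X
r3=11: XXXX
r4=100: X...X
r5=101: XX..XX
r6=110: X.X.X.X
r7=111: XXXXXXXX
r8=1000: X.......X
r9=1001: XX......XX
r10=1010: X.X.....X.X
r11=1011: XXXX....XXXX
r12=1100: X...X...X...X
r13=1101: XX..XX..XX..XX
r14=1110: X.X.X.X.X.X.X.X
r15=1111: XXXXXXXXXXXXXXXX
r16=10000: X...............X
r17=10001: XX..............XX
r18=10010: X.X.............X.X
r19=10011: XXXX............XXXX
r20=10100: X...X...........X...X
r21=10101: XX..XX..........XX..XX
r22=10110: X.X.X.X.........X.X.X.X
r23=10111: XXXXXXXX........XXXXXXXX
r24=11000: X.......X.......X.......X
r25=11001: XX......XX......XX......XX

Answer: X
XX
X.X
XXXX
X...X
XX..XX
X.X.X.X
XXXXXXXX
X.......X
XX......XX
X.X.....X.X
XXXX....XXXX
X...X...X...X
XX..XX..XX..XX
X.X.X.X.X.X.X.X
XXXXXXXXXXXXXXXX
X...............X
XX..............XX
X.X.............X.X
XXXX............XXXX
X...X...........X...X
XX..XX..........XX..XX
X.X.X.X.........X.X.X.X
XXXXXXXX........XXXXXXXX
X.......X.......X.......X
XX......XX......XX......XX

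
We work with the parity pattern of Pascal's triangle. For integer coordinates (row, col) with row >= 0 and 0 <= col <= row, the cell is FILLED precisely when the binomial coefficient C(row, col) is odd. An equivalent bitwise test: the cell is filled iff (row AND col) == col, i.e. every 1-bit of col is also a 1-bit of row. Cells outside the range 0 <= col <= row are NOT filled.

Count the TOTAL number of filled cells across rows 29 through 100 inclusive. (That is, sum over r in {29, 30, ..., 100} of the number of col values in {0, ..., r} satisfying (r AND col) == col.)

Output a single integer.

r29=11101 pc4: +16 =16
r30=11110 pc4: +16 =32
r31=11111 pc5: +32 =64
r32=100000 pc1: +2 =66
r33=100001 pc2: +4 =70
r34=100010 pc2: +4 =74
r35=100011 pc3: +8 =82
r36=100100 pc2: +4 =86
r37=100101 pc3: +8 =94
r38=100110 pc3: +8 =102
r39=100111 pc4: +16 =118
r40=101000 pc2: +4 =122
r41=101001 pc3: +8 =130
r42=101010 pc3: +8 =138
r43=101011 pc4: +16 =154
r44=101100 pc3: +8 =162
r45=101101 pc4: +16 =178
r46=101110 pc4: +16 =194
r47=101111 pc5: +32 =226
r48=110000 pc2: +4 =230
r49=110001 pc3: +8 =238
r50=110010 pc3: +8 =246
r51=110011 pc4: +16 =262
r52=110100 pc3: +8 =270
r53=110101 pc4: +16 =286
r54=110110 pc4: +16 =302
r55=110111 pc5: +32 =334
r56=111000 pc3: +8 =342
r57=111001 pc4: +16 =358
r58=111010 pc4: +16 =374
r59=111011 pc5: +32 =406
r60=111100 pc4: +16 =422
r61=111101 pc5: +32 =454
r62=111110 pc5: +32 =486
r63=111111 pc6: +64 =550
r64=1000000 pc1: +2 =552
r65=1000001 pc2: +4 =556
r66=1000010 pc2: +4 =560
r67=1000011 pc3: +8 =568
r68=1000100 pc2: +4 =572
r69=1000101 pc3: +8 =580
r70=1000110 pc3: +8 =588
r71=1000111 pc4: +16 =604
r72=1001000 pc2: +4 =608
r73=1001001 pc3: +8 =616
r74=1001010 pc3: +8 =624
r75=1001011 pc4: +16 =640
r76=1001100 pc3: +8 =648
r77=1001101 pc4: +16 =664
r78=1001110 pc4: +16 =680
r79=1001111 pc5: +32 =712
r80=1010000 pc2: +4 =716
r81=1010001 pc3: +8 =724
r82=1010010 pc3: +8 =732
r83=1010011 pc4: +16 =748
r84=1010100 pc3: +8 =756
r85=1010101 pc4: +16 =772
r86=1010110 pc4: +16 =788
r87=1010111 pc5: +32 =820
r88=1011000 pc3: +8 =828
r89=1011001 pc4: +16 =844
r90=1011010 pc4: +16 =860
r91=1011011 pc5: +32 =892
r92=1011100 pc4: +16 =908
r93=1011101 pc5: +32 =940
r94=1011110 pc5: +32 =972
r95=1011111 pc6: +64 =1036
r96=1100000 pc2: +4 =1040
r97=1100001 pc3: +8 =1048
r98=1100010 pc3: +8 =1056
r99=1100011 pc4: +16 =1072
r100=1100100 pc3: +8 =1080

Answer: 1080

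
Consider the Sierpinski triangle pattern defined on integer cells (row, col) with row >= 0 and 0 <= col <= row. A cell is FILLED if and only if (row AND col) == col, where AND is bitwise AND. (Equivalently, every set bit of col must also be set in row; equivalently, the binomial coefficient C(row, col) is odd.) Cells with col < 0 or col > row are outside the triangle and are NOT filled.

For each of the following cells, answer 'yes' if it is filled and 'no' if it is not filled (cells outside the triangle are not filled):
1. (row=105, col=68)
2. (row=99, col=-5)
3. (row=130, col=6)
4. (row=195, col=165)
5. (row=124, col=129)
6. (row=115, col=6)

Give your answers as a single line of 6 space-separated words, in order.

(105,68): row=0b1101001, col=0b1000100, row AND col = 0b1000000 = 64; 64 != 68 -> empty
(99,-5): col outside [0, 99] -> not filled
(130,6): row=0b10000010, col=0b110, row AND col = 0b10 = 2; 2 != 6 -> empty
(195,165): row=0b11000011, col=0b10100101, row AND col = 0b10000001 = 129; 129 != 165 -> empty
(124,129): col outside [0, 124] -> not filled
(115,6): row=0b1110011, col=0b110, row AND col = 0b10 = 2; 2 != 6 -> empty

Answer: no no no no no no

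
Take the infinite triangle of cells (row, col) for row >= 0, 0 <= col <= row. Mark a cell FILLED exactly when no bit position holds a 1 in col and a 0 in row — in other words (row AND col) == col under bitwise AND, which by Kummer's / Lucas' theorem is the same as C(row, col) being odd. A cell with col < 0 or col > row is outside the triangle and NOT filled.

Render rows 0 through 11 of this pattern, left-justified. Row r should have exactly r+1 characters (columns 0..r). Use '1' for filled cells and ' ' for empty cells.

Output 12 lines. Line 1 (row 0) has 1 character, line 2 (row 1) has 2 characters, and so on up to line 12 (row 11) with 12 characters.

Answer: 1
11
1 1
1111
1   1
11  11
1 1 1 1
11111111
1       1
11      11
1 1     1 1
1111    1111

Derivation:
r0=0: 1
r1=1: 11
r2=10: 1 1
r3=11: 1111
r4=100: 1   1
r5=101: 11  11
r6=110: 1 1 1 1
r7=111: 11111111
r8=1000: 1       1
r9=1001: 11      11
r10=1010: 1 1     1 1
r11=1011: 1111    1111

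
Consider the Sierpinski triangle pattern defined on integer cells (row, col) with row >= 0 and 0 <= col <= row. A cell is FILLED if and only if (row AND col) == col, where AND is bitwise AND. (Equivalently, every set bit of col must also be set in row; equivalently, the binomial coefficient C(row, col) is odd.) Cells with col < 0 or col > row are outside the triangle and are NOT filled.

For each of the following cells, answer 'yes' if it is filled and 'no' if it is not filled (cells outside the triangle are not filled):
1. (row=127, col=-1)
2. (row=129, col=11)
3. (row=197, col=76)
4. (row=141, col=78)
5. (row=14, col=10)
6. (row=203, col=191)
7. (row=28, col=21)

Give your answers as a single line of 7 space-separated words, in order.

(127,-1): col outside [0, 127] -> not filled
(129,11): row=0b10000001, col=0b1011, row AND col = 0b1 = 1; 1 != 11 -> empty
(197,76): row=0b11000101, col=0b1001100, row AND col = 0b1000100 = 68; 68 != 76 -> empty
(141,78): row=0b10001101, col=0b1001110, row AND col = 0b1100 = 12; 12 != 78 -> empty
(14,10): row=0b1110, col=0b1010, row AND col = 0b1010 = 10; 10 == 10 -> filled
(203,191): row=0b11001011, col=0b10111111, row AND col = 0b10001011 = 139; 139 != 191 -> empty
(28,21): row=0b11100, col=0b10101, row AND col = 0b10100 = 20; 20 != 21 -> empty

Answer: no no no no yes no no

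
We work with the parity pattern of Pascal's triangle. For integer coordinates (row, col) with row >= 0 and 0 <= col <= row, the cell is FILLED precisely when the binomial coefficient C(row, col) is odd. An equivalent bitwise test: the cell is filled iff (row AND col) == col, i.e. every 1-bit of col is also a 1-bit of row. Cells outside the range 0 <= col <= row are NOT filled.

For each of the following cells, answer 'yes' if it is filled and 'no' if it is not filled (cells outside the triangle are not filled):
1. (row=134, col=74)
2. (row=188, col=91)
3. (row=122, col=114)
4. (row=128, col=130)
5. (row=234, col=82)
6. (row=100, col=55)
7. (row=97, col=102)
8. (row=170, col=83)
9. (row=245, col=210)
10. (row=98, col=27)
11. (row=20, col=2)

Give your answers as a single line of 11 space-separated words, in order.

(134,74): row=0b10000110, col=0b1001010, row AND col = 0b10 = 2; 2 != 74 -> empty
(188,91): row=0b10111100, col=0b1011011, row AND col = 0b11000 = 24; 24 != 91 -> empty
(122,114): row=0b1111010, col=0b1110010, row AND col = 0b1110010 = 114; 114 == 114 -> filled
(128,130): col outside [0, 128] -> not filled
(234,82): row=0b11101010, col=0b1010010, row AND col = 0b1000010 = 66; 66 != 82 -> empty
(100,55): row=0b1100100, col=0b110111, row AND col = 0b100100 = 36; 36 != 55 -> empty
(97,102): col outside [0, 97] -> not filled
(170,83): row=0b10101010, col=0b1010011, row AND col = 0b10 = 2; 2 != 83 -> empty
(245,210): row=0b11110101, col=0b11010010, row AND col = 0b11010000 = 208; 208 != 210 -> empty
(98,27): row=0b1100010, col=0b11011, row AND col = 0b10 = 2; 2 != 27 -> empty
(20,2): row=0b10100, col=0b10, row AND col = 0b0 = 0; 0 != 2 -> empty

Answer: no no yes no no no no no no no no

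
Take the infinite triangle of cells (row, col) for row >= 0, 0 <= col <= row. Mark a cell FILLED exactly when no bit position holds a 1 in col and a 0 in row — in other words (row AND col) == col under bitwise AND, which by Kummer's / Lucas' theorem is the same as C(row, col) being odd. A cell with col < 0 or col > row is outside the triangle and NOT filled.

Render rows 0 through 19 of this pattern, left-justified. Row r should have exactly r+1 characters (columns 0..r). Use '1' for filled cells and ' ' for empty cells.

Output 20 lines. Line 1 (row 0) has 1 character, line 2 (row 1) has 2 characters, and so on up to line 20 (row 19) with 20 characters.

r0=0: 1
r1=1: 11
r2=10: 1 1
r3=11: 1111
r4=100: 1   1
r5=101: 11  11
r6=110: 1 1 1 1
r7=111: 11111111
r8=1000: 1       1
r9=1001: 11      11
r10=1010: 1 1     1 1
r11=1011: 1111    1111
r12=1100: 1   1   1   1
r13=1101: 11  11  11  11
r14=1110: 1 1 1 1 1 1 1 1
r15=1111: 1111111111111111
r16=10000: 1               1
r17=10001: 11              11
r18=10010: 1 1             1 1
r19=10011: 1111            1111

Answer: 1
11
1 1
1111
1   1
11  11
1 1 1 1
11111111
1       1
11      11
1 1     1 1
1111    1111
1   1   1   1
11  11  11  11
1 1 1 1 1 1 1 1
1111111111111111
1               1
11              11
1 1             1 1
1111            1111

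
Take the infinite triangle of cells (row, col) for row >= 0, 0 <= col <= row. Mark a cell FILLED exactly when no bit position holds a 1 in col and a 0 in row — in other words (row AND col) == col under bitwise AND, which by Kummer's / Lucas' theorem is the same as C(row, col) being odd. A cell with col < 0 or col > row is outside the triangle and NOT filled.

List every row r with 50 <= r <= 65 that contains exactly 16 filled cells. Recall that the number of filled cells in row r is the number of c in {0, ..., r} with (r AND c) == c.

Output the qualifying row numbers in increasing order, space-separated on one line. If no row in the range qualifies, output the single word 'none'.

Answer: 51 53 54 57 58 60

Derivation:
Row r has 2^popcount(r) filled cells, so we need popcount(r) = log2(16) = 4.
Scan r = 50..65 and keep those with exactly 4 one-bits:
r=50=110010 popcount=3 -> skip
r=51=110011 popcount=4 -> KEEP
r=52=110100 popcount=3 -> skip
r=53=110101 popcount=4 -> KEEP
r=54=110110 popcount=4 -> KEEP
r=55=110111 popcount=5 -> skip
r=56=111000 popcount=3 -> skip
r=57=111001 popcount=4 -> KEEP
r=58=111010 popcount=4 -> KEEP
r=59=111011 popcount=5 -> skip
r=60=111100 popcount=4 -> KEEP
r=61=111101 popcount=5 -> skip
r=62=111110 popcount=5 -> skip
r=63=111111 popcount=6 -> skip
r=64=1000000 popcount=1 -> skip
r=65=1000001 popcount=2 -> skip
Kept rows: 51 53 54 57 58 60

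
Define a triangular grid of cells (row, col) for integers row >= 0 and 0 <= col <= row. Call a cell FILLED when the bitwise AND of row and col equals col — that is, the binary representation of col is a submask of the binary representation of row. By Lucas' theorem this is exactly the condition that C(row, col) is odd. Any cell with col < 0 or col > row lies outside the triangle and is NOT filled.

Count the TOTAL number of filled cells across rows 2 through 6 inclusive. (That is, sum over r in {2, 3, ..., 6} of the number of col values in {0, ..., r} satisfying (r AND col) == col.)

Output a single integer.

r2=10 pc1: +2 =2
r3=11 pc2: +4 =6
r4=100 pc1: +2 =8
r5=101 pc2: +4 =12
r6=110 pc2: +4 =16

Answer: 16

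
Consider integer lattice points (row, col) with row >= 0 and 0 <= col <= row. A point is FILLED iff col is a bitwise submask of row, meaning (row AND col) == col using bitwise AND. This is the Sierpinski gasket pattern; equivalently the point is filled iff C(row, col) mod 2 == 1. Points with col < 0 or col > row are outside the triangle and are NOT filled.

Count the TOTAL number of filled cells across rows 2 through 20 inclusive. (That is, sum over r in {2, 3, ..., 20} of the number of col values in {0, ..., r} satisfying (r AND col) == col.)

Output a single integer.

Answer: 100

Derivation:
r2=10 pc1: +2 =2
r3=11 pc2: +4 =6
r4=100 pc1: +2 =8
r5=101 pc2: +4 =12
r6=110 pc2: +4 =16
r7=111 pc3: +8 =24
r8=1000 pc1: +2 =26
r9=1001 pc2: +4 =30
r10=1010 pc2: +4 =34
r11=1011 pc3: +8 =42
r12=1100 pc2: +4 =46
r13=1101 pc3: +8 =54
r14=1110 pc3: +8 =62
r15=1111 pc4: +16 =78
r16=10000 pc1: +2 =80
r17=10001 pc2: +4 =84
r18=10010 pc2: +4 =88
r19=10011 pc3: +8 =96
r20=10100 pc2: +4 =100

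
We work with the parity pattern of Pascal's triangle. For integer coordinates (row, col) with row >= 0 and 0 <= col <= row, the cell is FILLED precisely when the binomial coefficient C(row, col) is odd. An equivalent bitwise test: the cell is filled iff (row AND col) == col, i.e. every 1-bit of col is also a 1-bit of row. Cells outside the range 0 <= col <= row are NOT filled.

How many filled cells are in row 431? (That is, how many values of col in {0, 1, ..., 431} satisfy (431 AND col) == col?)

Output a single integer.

Answer: 128

Derivation:
431 in binary = 110101111
popcount(431) = number of 1-bits in 110101111 = 7
A col c satisfies (431 AND c) == c iff every set bit of c is also set in 431; each of the 7 set bits of 431 can independently be on or off in c.
count = 2^7 = 128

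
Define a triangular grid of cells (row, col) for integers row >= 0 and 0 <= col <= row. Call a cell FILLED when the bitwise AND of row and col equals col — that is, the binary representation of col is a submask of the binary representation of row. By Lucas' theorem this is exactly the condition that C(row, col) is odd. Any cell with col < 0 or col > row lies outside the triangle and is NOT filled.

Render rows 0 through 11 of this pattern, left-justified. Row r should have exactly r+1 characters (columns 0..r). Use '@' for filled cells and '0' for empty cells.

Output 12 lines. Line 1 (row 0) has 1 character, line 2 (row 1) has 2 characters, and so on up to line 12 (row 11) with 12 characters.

Answer: @
@@
@0@
@@@@
@000@
@@00@@
@0@0@0@
@@@@@@@@
@0000000@
@@000000@@
@0@00000@0@
@@@@0000@@@@

Derivation:
r0=0: @
r1=1: @@
r2=10: @0@
r3=11: @@@@
r4=100: @000@
r5=101: @@00@@
r6=110: @0@0@0@
r7=111: @@@@@@@@
r8=1000: @0000000@
r9=1001: @@000000@@
r10=1010: @0@00000@0@
r11=1011: @@@@0000@@@@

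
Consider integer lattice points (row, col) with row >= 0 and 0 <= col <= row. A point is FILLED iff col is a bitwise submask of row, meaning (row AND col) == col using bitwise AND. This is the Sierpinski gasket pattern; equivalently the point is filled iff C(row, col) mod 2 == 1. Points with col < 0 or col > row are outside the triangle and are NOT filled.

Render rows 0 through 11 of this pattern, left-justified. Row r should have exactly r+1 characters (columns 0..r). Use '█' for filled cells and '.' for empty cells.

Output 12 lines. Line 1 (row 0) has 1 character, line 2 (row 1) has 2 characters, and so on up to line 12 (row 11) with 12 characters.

Answer: █
██
█.█
████
█...█
██..██
█.█.█.█
████████
█.......█
██......██
█.█.....█.█
████....████

Derivation:
r0=0: █
r1=1: ██
r2=10: █.█
r3=11: ████
r4=100: █...█
r5=101: ██..██
r6=110: █.█.█.█
r7=111: ████████
r8=1000: █.......█
r9=1001: ██......██
r10=1010: █.█.....█.█
r11=1011: ████....████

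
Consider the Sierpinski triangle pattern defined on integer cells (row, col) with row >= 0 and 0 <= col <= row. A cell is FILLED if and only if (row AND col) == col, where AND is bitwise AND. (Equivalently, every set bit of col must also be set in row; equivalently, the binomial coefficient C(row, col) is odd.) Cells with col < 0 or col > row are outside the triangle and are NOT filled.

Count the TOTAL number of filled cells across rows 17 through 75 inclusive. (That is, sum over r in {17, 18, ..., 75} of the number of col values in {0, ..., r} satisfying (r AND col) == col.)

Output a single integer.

Answer: 736

Derivation:
r17=10001 pc2: +4 =4
r18=10010 pc2: +4 =8
r19=10011 pc3: +8 =16
r20=10100 pc2: +4 =20
r21=10101 pc3: +8 =28
r22=10110 pc3: +8 =36
r23=10111 pc4: +16 =52
r24=11000 pc2: +4 =56
r25=11001 pc3: +8 =64
r26=11010 pc3: +8 =72
r27=11011 pc4: +16 =88
r28=11100 pc3: +8 =96
r29=11101 pc4: +16 =112
r30=11110 pc4: +16 =128
r31=11111 pc5: +32 =160
r32=100000 pc1: +2 =162
r33=100001 pc2: +4 =166
r34=100010 pc2: +4 =170
r35=100011 pc3: +8 =178
r36=100100 pc2: +4 =182
r37=100101 pc3: +8 =190
r38=100110 pc3: +8 =198
r39=100111 pc4: +16 =214
r40=101000 pc2: +4 =218
r41=101001 pc3: +8 =226
r42=101010 pc3: +8 =234
r43=101011 pc4: +16 =250
r44=101100 pc3: +8 =258
r45=101101 pc4: +16 =274
r46=101110 pc4: +16 =290
r47=101111 pc5: +32 =322
r48=110000 pc2: +4 =326
r49=110001 pc3: +8 =334
r50=110010 pc3: +8 =342
r51=110011 pc4: +16 =358
r52=110100 pc3: +8 =366
r53=110101 pc4: +16 =382
r54=110110 pc4: +16 =398
r55=110111 pc5: +32 =430
r56=111000 pc3: +8 =438
r57=111001 pc4: +16 =454
r58=111010 pc4: +16 =470
r59=111011 pc5: +32 =502
r60=111100 pc4: +16 =518
r61=111101 pc5: +32 =550
r62=111110 pc5: +32 =582
r63=111111 pc6: +64 =646
r64=1000000 pc1: +2 =648
r65=1000001 pc2: +4 =652
r66=1000010 pc2: +4 =656
r67=1000011 pc3: +8 =664
r68=1000100 pc2: +4 =668
r69=1000101 pc3: +8 =676
r70=1000110 pc3: +8 =684
r71=1000111 pc4: +16 =700
r72=1001000 pc2: +4 =704
r73=1001001 pc3: +8 =712
r74=1001010 pc3: +8 =720
r75=1001011 pc4: +16 =736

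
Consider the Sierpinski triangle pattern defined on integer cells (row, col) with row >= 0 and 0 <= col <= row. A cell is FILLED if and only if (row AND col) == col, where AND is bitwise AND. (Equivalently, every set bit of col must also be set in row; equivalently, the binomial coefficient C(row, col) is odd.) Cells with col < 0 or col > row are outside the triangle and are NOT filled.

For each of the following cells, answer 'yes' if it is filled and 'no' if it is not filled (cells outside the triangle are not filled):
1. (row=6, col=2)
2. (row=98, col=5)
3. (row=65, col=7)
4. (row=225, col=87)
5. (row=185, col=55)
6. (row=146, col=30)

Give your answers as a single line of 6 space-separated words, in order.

Answer: yes no no no no no

Derivation:
(6,2): row=0b110, col=0b10, row AND col = 0b10 = 2; 2 == 2 -> filled
(98,5): row=0b1100010, col=0b101, row AND col = 0b0 = 0; 0 != 5 -> empty
(65,7): row=0b1000001, col=0b111, row AND col = 0b1 = 1; 1 != 7 -> empty
(225,87): row=0b11100001, col=0b1010111, row AND col = 0b1000001 = 65; 65 != 87 -> empty
(185,55): row=0b10111001, col=0b110111, row AND col = 0b110001 = 49; 49 != 55 -> empty
(146,30): row=0b10010010, col=0b11110, row AND col = 0b10010 = 18; 18 != 30 -> empty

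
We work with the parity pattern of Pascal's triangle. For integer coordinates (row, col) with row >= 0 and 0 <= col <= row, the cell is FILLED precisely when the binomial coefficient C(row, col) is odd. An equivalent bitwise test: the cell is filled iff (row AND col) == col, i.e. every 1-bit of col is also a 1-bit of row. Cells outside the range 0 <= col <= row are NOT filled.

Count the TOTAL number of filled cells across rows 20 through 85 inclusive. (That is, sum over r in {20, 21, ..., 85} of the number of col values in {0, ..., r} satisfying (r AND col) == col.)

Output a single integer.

Answer: 852

Derivation:
r20=10100 pc2: +4 =4
r21=10101 pc3: +8 =12
r22=10110 pc3: +8 =20
r23=10111 pc4: +16 =36
r24=11000 pc2: +4 =40
r25=11001 pc3: +8 =48
r26=11010 pc3: +8 =56
r27=11011 pc4: +16 =72
r28=11100 pc3: +8 =80
r29=11101 pc4: +16 =96
r30=11110 pc4: +16 =112
r31=11111 pc5: +32 =144
r32=100000 pc1: +2 =146
r33=100001 pc2: +4 =150
r34=100010 pc2: +4 =154
r35=100011 pc3: +8 =162
r36=100100 pc2: +4 =166
r37=100101 pc3: +8 =174
r38=100110 pc3: +8 =182
r39=100111 pc4: +16 =198
r40=101000 pc2: +4 =202
r41=101001 pc3: +8 =210
r42=101010 pc3: +8 =218
r43=101011 pc4: +16 =234
r44=101100 pc3: +8 =242
r45=101101 pc4: +16 =258
r46=101110 pc4: +16 =274
r47=101111 pc5: +32 =306
r48=110000 pc2: +4 =310
r49=110001 pc3: +8 =318
r50=110010 pc3: +8 =326
r51=110011 pc4: +16 =342
r52=110100 pc3: +8 =350
r53=110101 pc4: +16 =366
r54=110110 pc4: +16 =382
r55=110111 pc5: +32 =414
r56=111000 pc3: +8 =422
r57=111001 pc4: +16 =438
r58=111010 pc4: +16 =454
r59=111011 pc5: +32 =486
r60=111100 pc4: +16 =502
r61=111101 pc5: +32 =534
r62=111110 pc5: +32 =566
r63=111111 pc6: +64 =630
r64=1000000 pc1: +2 =632
r65=1000001 pc2: +4 =636
r66=1000010 pc2: +4 =640
r67=1000011 pc3: +8 =648
r68=1000100 pc2: +4 =652
r69=1000101 pc3: +8 =660
r70=1000110 pc3: +8 =668
r71=1000111 pc4: +16 =684
r72=1001000 pc2: +4 =688
r73=1001001 pc3: +8 =696
r74=1001010 pc3: +8 =704
r75=1001011 pc4: +16 =720
r76=1001100 pc3: +8 =728
r77=1001101 pc4: +16 =744
r78=1001110 pc4: +16 =760
r79=1001111 pc5: +32 =792
r80=1010000 pc2: +4 =796
r81=1010001 pc3: +8 =804
r82=1010010 pc3: +8 =812
r83=1010011 pc4: +16 =828
r84=1010100 pc3: +8 =836
r85=1010101 pc4: +16 =852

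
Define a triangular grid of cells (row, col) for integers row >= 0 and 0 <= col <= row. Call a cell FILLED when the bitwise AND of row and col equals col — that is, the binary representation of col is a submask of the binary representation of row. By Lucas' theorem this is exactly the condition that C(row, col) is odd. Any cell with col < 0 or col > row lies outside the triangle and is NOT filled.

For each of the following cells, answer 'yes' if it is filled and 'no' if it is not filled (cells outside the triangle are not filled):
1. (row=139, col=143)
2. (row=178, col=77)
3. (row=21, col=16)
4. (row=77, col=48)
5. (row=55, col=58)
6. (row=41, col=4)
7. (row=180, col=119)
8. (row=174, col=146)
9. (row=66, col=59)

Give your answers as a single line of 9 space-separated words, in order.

Answer: no no yes no no no no no no

Derivation:
(139,143): col outside [0, 139] -> not filled
(178,77): row=0b10110010, col=0b1001101, row AND col = 0b0 = 0; 0 != 77 -> empty
(21,16): row=0b10101, col=0b10000, row AND col = 0b10000 = 16; 16 == 16 -> filled
(77,48): row=0b1001101, col=0b110000, row AND col = 0b0 = 0; 0 != 48 -> empty
(55,58): col outside [0, 55] -> not filled
(41,4): row=0b101001, col=0b100, row AND col = 0b0 = 0; 0 != 4 -> empty
(180,119): row=0b10110100, col=0b1110111, row AND col = 0b110100 = 52; 52 != 119 -> empty
(174,146): row=0b10101110, col=0b10010010, row AND col = 0b10000010 = 130; 130 != 146 -> empty
(66,59): row=0b1000010, col=0b111011, row AND col = 0b10 = 2; 2 != 59 -> empty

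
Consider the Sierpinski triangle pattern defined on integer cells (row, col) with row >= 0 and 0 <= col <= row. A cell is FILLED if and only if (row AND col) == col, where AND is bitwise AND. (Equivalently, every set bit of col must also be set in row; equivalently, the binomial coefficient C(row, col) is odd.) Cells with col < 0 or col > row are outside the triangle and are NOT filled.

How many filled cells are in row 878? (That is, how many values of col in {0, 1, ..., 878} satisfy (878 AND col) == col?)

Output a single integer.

878 in binary = 1101101110
popcount(878) = number of 1-bits in 1101101110 = 7
A col c satisfies (878 AND c) == c iff every set bit of c is also set in 878; each of the 7 set bits of 878 can independently be on or off in c.
count = 2^7 = 128

Answer: 128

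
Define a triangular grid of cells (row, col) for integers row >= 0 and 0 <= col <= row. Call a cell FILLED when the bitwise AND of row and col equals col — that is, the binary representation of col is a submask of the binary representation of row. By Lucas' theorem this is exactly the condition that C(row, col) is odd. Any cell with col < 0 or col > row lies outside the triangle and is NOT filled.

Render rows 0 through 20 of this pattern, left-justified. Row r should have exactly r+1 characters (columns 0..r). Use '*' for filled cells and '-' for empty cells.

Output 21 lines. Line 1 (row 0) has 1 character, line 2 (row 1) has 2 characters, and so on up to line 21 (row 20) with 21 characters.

r0=0: *
r1=1: **
r2=10: *-*
r3=11: ****
r4=100: *---*
r5=101: **--**
r6=110: *-*-*-*
r7=111: ********
r8=1000: *-------*
r9=1001: **------**
r10=1010: *-*-----*-*
r11=1011: ****----****
r12=1100: *---*---*---*
r13=1101: **--**--**--**
r14=1110: *-*-*-*-*-*-*-*
r15=1111: ****************
r16=10000: *---------------*
r17=10001: **--------------**
r18=10010: *-*-------------*-*
r19=10011: ****------------****
r20=10100: *---*-----------*---*

Answer: *
**
*-*
****
*---*
**--**
*-*-*-*
********
*-------*
**------**
*-*-----*-*
****----****
*---*---*---*
**--**--**--**
*-*-*-*-*-*-*-*
****************
*---------------*
**--------------**
*-*-------------*-*
****------------****
*---*-----------*---*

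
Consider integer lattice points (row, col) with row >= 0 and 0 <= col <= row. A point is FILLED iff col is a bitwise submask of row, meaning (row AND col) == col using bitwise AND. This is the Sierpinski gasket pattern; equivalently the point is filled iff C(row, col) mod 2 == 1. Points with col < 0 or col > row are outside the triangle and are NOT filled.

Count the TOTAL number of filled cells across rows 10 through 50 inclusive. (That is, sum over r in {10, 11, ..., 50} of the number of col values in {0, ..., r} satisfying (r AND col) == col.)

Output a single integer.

Answer: 392

Derivation:
r10=1010 pc2: +4 =4
r11=1011 pc3: +8 =12
r12=1100 pc2: +4 =16
r13=1101 pc3: +8 =24
r14=1110 pc3: +8 =32
r15=1111 pc4: +16 =48
r16=10000 pc1: +2 =50
r17=10001 pc2: +4 =54
r18=10010 pc2: +4 =58
r19=10011 pc3: +8 =66
r20=10100 pc2: +4 =70
r21=10101 pc3: +8 =78
r22=10110 pc3: +8 =86
r23=10111 pc4: +16 =102
r24=11000 pc2: +4 =106
r25=11001 pc3: +8 =114
r26=11010 pc3: +8 =122
r27=11011 pc4: +16 =138
r28=11100 pc3: +8 =146
r29=11101 pc4: +16 =162
r30=11110 pc4: +16 =178
r31=11111 pc5: +32 =210
r32=100000 pc1: +2 =212
r33=100001 pc2: +4 =216
r34=100010 pc2: +4 =220
r35=100011 pc3: +8 =228
r36=100100 pc2: +4 =232
r37=100101 pc3: +8 =240
r38=100110 pc3: +8 =248
r39=100111 pc4: +16 =264
r40=101000 pc2: +4 =268
r41=101001 pc3: +8 =276
r42=101010 pc3: +8 =284
r43=101011 pc4: +16 =300
r44=101100 pc3: +8 =308
r45=101101 pc4: +16 =324
r46=101110 pc4: +16 =340
r47=101111 pc5: +32 =372
r48=110000 pc2: +4 =376
r49=110001 pc3: +8 =384
r50=110010 pc3: +8 =392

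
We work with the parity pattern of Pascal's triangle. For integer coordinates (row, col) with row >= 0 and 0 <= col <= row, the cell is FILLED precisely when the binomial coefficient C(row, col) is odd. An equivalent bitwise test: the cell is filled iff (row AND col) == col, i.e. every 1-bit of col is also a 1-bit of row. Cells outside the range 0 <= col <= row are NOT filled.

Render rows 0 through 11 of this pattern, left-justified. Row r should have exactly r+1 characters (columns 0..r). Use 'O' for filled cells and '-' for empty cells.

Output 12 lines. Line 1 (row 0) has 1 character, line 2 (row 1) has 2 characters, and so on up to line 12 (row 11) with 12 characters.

r0=0: O
r1=1: OO
r2=10: O-O
r3=11: OOOO
r4=100: O---O
r5=101: OO--OO
r6=110: O-O-O-O
r7=111: OOOOOOOO
r8=1000: O-------O
r9=1001: OO------OO
r10=1010: O-O-----O-O
r11=1011: OOOO----OOOO

Answer: O
OO
O-O
OOOO
O---O
OO--OO
O-O-O-O
OOOOOOOO
O-------O
OO------OO
O-O-----O-O
OOOO----OOOO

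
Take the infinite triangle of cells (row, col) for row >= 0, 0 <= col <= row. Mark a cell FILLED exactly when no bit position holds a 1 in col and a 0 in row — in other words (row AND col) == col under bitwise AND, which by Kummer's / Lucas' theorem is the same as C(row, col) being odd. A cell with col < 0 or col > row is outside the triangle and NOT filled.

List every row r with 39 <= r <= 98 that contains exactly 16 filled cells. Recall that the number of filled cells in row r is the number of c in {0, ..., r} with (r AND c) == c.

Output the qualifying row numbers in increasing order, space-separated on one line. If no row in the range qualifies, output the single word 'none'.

Row r has 2^popcount(r) filled cells, so we need popcount(r) = log2(16) = 4.
Scan r = 39..98 and keep those with exactly 4 one-bits:
r=39=100111 popcount=4 -> KEEP
r=40=101000 popcount=2 -> skip
r=41=101001 popcount=3 -> skip
r=42=101010 popcount=3 -> skip
r=43=101011 popcount=4 -> KEEP
r=44=101100 popcount=3 -> skip
r=45=101101 popcount=4 -> KEEP
r=46=101110 popcount=4 -> KEEP
r=47=101111 popcount=5 -> skip
r=48=110000 popcount=2 -> skip
r=49=110001 popcount=3 -> skip
r=50=110010 popcount=3 -> skip
r=51=110011 popcount=4 -> KEEP
r=52=110100 popcount=3 -> skip
r=53=110101 popcount=4 -> KEEP
r=54=110110 popcount=4 -> KEEP
r=55=110111 popcount=5 -> skip
r=56=111000 popcount=3 -> skip
r=57=111001 popcount=4 -> KEEP
r=58=111010 popcount=4 -> KEEP
r=59=111011 popcount=5 -> skip
r=60=111100 popcount=4 -> KEEP
r=61=111101 popcount=5 -> skip
r=62=111110 popcount=5 -> skip
r=63=111111 popcount=6 -> skip
r=64=1000000 popcount=1 -> skip
r=65=1000001 popcount=2 -> skip
r=66=1000010 popcount=2 -> skip
r=67=1000011 popcount=3 -> skip
r=68=1000100 popcount=2 -> skip
r=69=1000101 popcount=3 -> skip
r=70=1000110 popcount=3 -> skip
r=71=1000111 popcount=4 -> KEEP
r=72=1001000 popcount=2 -> skip
r=73=1001001 popcount=3 -> skip
r=74=1001010 popcount=3 -> skip
r=75=1001011 popcount=4 -> KEEP
r=76=1001100 popcount=3 -> skip
r=77=1001101 popcount=4 -> KEEP
r=78=1001110 popcount=4 -> KEEP
r=79=1001111 popcount=5 -> skip
r=80=1010000 popcount=2 -> skip
r=81=1010001 popcount=3 -> skip
r=82=1010010 popcount=3 -> skip
r=83=1010011 popcount=4 -> KEEP
r=84=1010100 popcount=3 -> skip
r=85=1010101 popcount=4 -> KEEP
r=86=1010110 popcount=4 -> KEEP
r=87=1010111 popcount=5 -> skip
r=88=1011000 popcount=3 -> skip
r=89=1011001 popcount=4 -> KEEP
r=90=1011010 popcount=4 -> KEEP
r=91=1011011 popcount=5 -> skip
r=92=1011100 popcount=4 -> KEEP
r=93=1011101 popcount=5 -> skip
r=94=1011110 popcount=5 -> skip
r=95=1011111 popcount=6 -> skip
r=96=1100000 popcount=2 -> skip
r=97=1100001 popcount=3 -> skip
r=98=1100010 popcount=3 -> skip
Kept rows: 39 43 45 46 51 53 54 57 58 60 71 75 77 78 83 85 86 89 90 92

Answer: 39 43 45 46 51 53 54 57 58 60 71 75 77 78 83 85 86 89 90 92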